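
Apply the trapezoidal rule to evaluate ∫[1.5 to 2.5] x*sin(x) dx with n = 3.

f(x) = x*sin(x)
a = 1.5, b = 2.5, n = 3
h = (b - a)/n = 0.333333

Trapezoidal rule: (h/2)[f(x₀) + 2f(x₁) + 2f(x₂) + ... + f(xₙ)]

x_0 = 1.5000, f(x_0) = 1.496242, coefficient = 1
x_1 = 1.8333, f(x_1) = 1.770514, coefficient = 2
x_2 = 2.1667, f(x_2) = 1.793264, coefficient = 2
x_3 = 2.5000, f(x_3) = 1.496180, coefficient = 1

I ≈ (0.333333/2) × 10.119978 = 1.686663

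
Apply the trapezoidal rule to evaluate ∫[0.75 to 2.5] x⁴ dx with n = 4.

f(x) = x⁴
a = 0.75, b = 2.5, n = 4
h = (b - a)/n = 0.437500

Trapezoidal rule: (h/2)[f(x₀) + 2f(x₁) + 2f(x₂) + ... + f(xₙ)]

x_0 = 0.7500, f(x_0) = 0.316406, coefficient = 1
x_1 = 1.1875, f(x_1) = 1.988541, coefficient = 2
x_2 = 1.6250, f(x_2) = 6.972900, coefficient = 2
x_3 = 2.0625, f(x_3) = 18.095718, coefficient = 2
x_4 = 2.5000, f(x_4) = 39.062500, coefficient = 1

I ≈ (0.437500/2) × 93.493225 = 20.451643
Exact value: 19.483789
Error: 0.967854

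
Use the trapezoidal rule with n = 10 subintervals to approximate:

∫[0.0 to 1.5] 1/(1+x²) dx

f(x) = 1/(1+x²)
a = 0.0, b = 1.5, n = 10
h = (b - a)/n = 0.150000

Trapezoidal rule: (h/2)[f(x₀) + 2f(x₁) + 2f(x₂) + ... + f(xₙ)]

x_0 = 0.0000, f(x_0) = 1.000000, coefficient = 1
x_1 = 0.1500, f(x_1) = 0.977995, coefficient = 2
x_2 = 0.3000, f(x_2) = 0.917431, coefficient = 2
x_3 = 0.4500, f(x_3) = 0.831601, coefficient = 2
x_4 = 0.6000, f(x_4) = 0.735294, coefficient = 2
x_5 = 0.7500, f(x_5) = 0.640000, coefficient = 2
x_6 = 0.9000, f(x_6) = 0.552486, coefficient = 2
x_7 = 1.0500, f(x_7) = 0.475624, coefficient = 2
x_8 = 1.2000, f(x_8) = 0.409836, coefficient = 2
x_9 = 1.3500, f(x_9) = 0.354296, coefficient = 2
x_10 = 1.5000, f(x_10) = 0.307692, coefficient = 1

I ≈ (0.150000/2) × 13.096820 = 0.982261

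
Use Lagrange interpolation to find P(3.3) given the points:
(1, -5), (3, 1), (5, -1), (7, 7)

Lagrange interpolation formula:
P(x) = Σ yᵢ × Lᵢ(x)
where Lᵢ(x) = Π_{j≠i} (x - xⱼ)/(xᵢ - xⱼ)

L_0(3.3) = (3.3 - 3)/(1 - 3) × (3.3 - 5)/(1 - 5) × (3.3 - 7)/(1 - 7) = -0.039312
L_1(3.3) = (3.3 - 1)/(3 - 1) × (3.3 - 5)/(3 - 5) × (3.3 - 7)/(3 - 7) = 0.904188
L_2(3.3) = (3.3 - 1)/(5 - 1) × (3.3 - 3)/(5 - 3) × (3.3 - 7)/(5 - 7) = 0.159562
L_3(3.3) = (3.3 - 1)/(7 - 1) × (3.3 - 3)/(7 - 3) × (3.3 - 5)/(7 - 5) = -0.024437

P(3.3) = (-5)×L_0(3.3) + 1×L_1(3.3) + (-1)×L_2(3.3) + 7×L_3(3.3)
P(3.3) = 0.770125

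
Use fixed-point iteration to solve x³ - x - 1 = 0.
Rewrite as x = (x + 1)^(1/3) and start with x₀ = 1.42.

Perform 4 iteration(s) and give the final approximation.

Equation: x³ - x - 1 = 0
Fixed-point form: x = (x + 1)^(1/3)
x₀ = 1.42

x_1 = g(1.420000) = 1.342575
x_2 = g(1.342575) = 1.328101
x_3 = g(1.328101) = 1.325360
x_4 = g(1.325360) = 1.324840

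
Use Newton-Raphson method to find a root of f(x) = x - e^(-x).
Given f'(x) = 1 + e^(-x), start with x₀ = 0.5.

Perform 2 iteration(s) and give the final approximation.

f(x) = x - e^(-x)
f'(x) = 1 + e^(-x)
x₀ = 0.5

Newton-Raphson formula: x_{n+1} = x_n - f(x_n)/f'(x_n)

Iteration 1:
  f(0.500000) = -0.106531
  f'(0.500000) = 1.606531
  x_1 = 0.500000 - (-0.106531)/1.606531 = 0.566311
Iteration 2:
  f(0.566311) = -0.001305
  f'(0.566311) = 1.567616
  x_2 = 0.566311 - (-0.001305)/1.567616 = 0.567143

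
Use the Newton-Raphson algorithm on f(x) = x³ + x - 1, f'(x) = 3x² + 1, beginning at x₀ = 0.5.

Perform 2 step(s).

f(x) = x³ + x - 1
f'(x) = 3x² + 1
x₀ = 0.5

Newton-Raphson formula: x_{n+1} = x_n - f(x_n)/f'(x_n)

Iteration 1:
  f(0.500000) = -0.375000
  f'(0.500000) = 1.750000
  x_1 = 0.500000 - (-0.375000)/1.750000 = 0.714286
Iteration 2:
  f(0.714286) = 0.078717
  f'(0.714286) = 2.530612
  x_2 = 0.714286 - 0.078717/2.530612 = 0.683180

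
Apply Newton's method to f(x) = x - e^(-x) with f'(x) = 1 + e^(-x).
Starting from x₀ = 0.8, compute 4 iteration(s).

f(x) = x - e^(-x)
f'(x) = 1 + e^(-x)
x₀ = 0.8

Newton-Raphson formula: x_{n+1} = x_n - f(x_n)/f'(x_n)

Iteration 1:
  f(0.800000) = 0.350671
  f'(0.800000) = 1.449329
  x_1 = 0.800000 - 0.350671/1.449329 = 0.558046
Iteration 2:
  f(0.558046) = -0.014280
  f'(0.558046) = 1.572326
  x_2 = 0.558046 - (-0.014280)/1.572326 = 0.567128
Iteration 3:
  f(0.567128) = -0.000024
  f'(0.567128) = 1.567152
  x_3 = 0.567128 - (-0.000024)/1.567152 = 0.567143
Iteration 4:
  f(0.567143) = 0.000000
  f'(0.567143) = 1.567143
  x_4 = 0.567143 - 0.000000/1.567143 = 0.567143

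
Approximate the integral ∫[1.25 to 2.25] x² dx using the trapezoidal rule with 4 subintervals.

f(x) = x²
a = 1.25, b = 2.25, n = 4
h = (b - a)/n = 0.250000

Trapezoidal rule: (h/2)[f(x₀) + 2f(x₁) + 2f(x₂) + ... + f(xₙ)]

x_0 = 1.2500, f(x_0) = 1.562500, coefficient = 1
x_1 = 1.5000, f(x_1) = 2.250000, coefficient = 2
x_2 = 1.7500, f(x_2) = 3.062500, coefficient = 2
x_3 = 2.0000, f(x_3) = 4.000000, coefficient = 2
x_4 = 2.2500, f(x_4) = 5.062500, coefficient = 1

I ≈ (0.250000/2) × 25.250000 = 3.156250
Exact value: 3.145833
Error: 0.010417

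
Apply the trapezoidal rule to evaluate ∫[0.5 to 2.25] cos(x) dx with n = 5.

f(x) = cos(x)
a = 0.5, b = 2.25, n = 5
h = (b - a)/n = 0.350000

Trapezoidal rule: (h/2)[f(x₀) + 2f(x₁) + 2f(x₂) + ... + f(xₙ)]

x_0 = 0.5000, f(x_0) = 0.877583, coefficient = 1
x_1 = 0.8500, f(x_1) = 0.659983, coefficient = 2
x_2 = 1.2000, f(x_2) = 0.362358, coefficient = 2
x_3 = 1.5500, f(x_3) = 0.020795, coefficient = 2
x_4 = 1.9000, f(x_4) = -0.323290, coefficient = 2
x_5 = 2.2500, f(x_5) = -0.628174, coefficient = 1

I ≈ (0.350000/2) × 1.689101 = 0.295593
Exact value: 0.298648
Error: 0.003055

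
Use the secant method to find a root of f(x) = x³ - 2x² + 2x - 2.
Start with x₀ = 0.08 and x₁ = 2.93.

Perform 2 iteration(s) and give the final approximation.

f(x) = x³ - 2x² + 2x - 2
x₀ = 0.08, x₁ = 2.93

Secant formula: x_{n+1} = x_n - f(x_n)(x_n - x_{n-1})/(f(x_n) - f(x_{n-1}))

Iteration 1:
  f(0.080000) = -1.852288
  f(2.930000) = 11.843957
  x_2 = 2.930000 - 11.843957×(2.930000 - 0.080000)/(11.843957 - (-1.852288))
       = 0.465436
Iteration 2:
  f(2.930000) = 11.843957
  f(0.465436) = -1.401562
  x_3 = 0.465436 - (-1.401562)×(0.465436 - 2.930000)/(-1.401562 - 11.843957)
       = 0.726221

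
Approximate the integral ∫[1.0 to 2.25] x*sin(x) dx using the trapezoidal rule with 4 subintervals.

f(x) = x*sin(x)
a = 1.0, b = 2.25, n = 4
h = (b - a)/n = 0.312500

Trapezoidal rule: (h/2)[f(x₀) + 2f(x₁) + 2f(x₂) + ... + f(xₙ)]

x_0 = 1.0000, f(x_0) = 0.841471, coefficient = 1
x_1 = 1.3125, f(x_1) = 1.268960, coefficient = 2
x_2 = 1.6250, f(x_2) = 1.622613, coefficient = 2
x_3 = 1.9375, f(x_3) = 1.808684, coefficient = 2
x_4 = 2.2500, f(x_4) = 1.750665, coefficient = 1

I ≈ (0.312500/2) × 11.992650 = 1.873852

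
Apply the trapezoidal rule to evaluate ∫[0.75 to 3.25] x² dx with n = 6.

f(x) = x²
a = 0.75, b = 3.25, n = 6
h = (b - a)/n = 0.416667

Trapezoidal rule: (h/2)[f(x₀) + 2f(x₁) + 2f(x₂) + ... + f(xₙ)]

x_0 = 0.7500, f(x_0) = 0.562500, coefficient = 1
x_1 = 1.1667, f(x_1) = 1.361111, coefficient = 2
x_2 = 1.5833, f(x_2) = 2.506944, coefficient = 2
x_3 = 2.0000, f(x_3) = 4.000000, coefficient = 2
x_4 = 2.4167, f(x_4) = 5.840278, coefficient = 2
x_5 = 2.8333, f(x_5) = 8.027778, coefficient = 2
x_6 = 3.2500, f(x_6) = 10.562500, coefficient = 1

I ≈ (0.416667/2) × 54.597222 = 11.374421
Exact value: 11.302083
Error: 0.072338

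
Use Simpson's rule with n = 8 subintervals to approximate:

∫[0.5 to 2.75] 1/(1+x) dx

f(x) = 1/(1+x)
a = 0.5, b = 2.75, n = 8
h = (b - a)/n = 0.281250

Simpson's rule: (h/3)[f(x₀) + 4f(x₁) + 2f(x₂) + ... + f(xₙ)]

x_0 = 0.5000, f(x_0) = 0.666667, coefficient = 1
x_1 = 0.7812, f(x_1) = 0.561404, coefficient = 4
x_2 = 1.0625, f(x_2) = 0.484848, coefficient = 2
x_3 = 1.3438, f(x_3) = 0.426667, coefficient = 4
x_4 = 1.6250, f(x_4) = 0.380952, coefficient = 2
x_5 = 1.9062, f(x_5) = 0.344086, coefficient = 4
x_6 = 2.1875, f(x_6) = 0.313725, coefficient = 2
x_7 = 2.4688, f(x_7) = 0.288288, coefficient = 4
x_8 = 2.7500, f(x_8) = 0.266667, coefficient = 1

I ≈ (0.281250/3) × 9.774164 = 0.916328
Exact value: 0.916291
Error: 0.000037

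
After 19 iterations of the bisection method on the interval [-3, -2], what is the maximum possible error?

Bisection error bound: |error| ≤ (b-a)/2^n
|error| ≤ (-2 - (-3))/2^19 = 1/2^19
|error| ≤ 0.0000019073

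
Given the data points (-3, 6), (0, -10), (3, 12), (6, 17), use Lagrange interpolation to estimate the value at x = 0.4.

Lagrange interpolation formula:
P(x) = Σ yᵢ × Lᵢ(x)
where Lᵢ(x) = Π_{j≠i} (x - xⱼ)/(xᵢ - xⱼ)

L_0(0.4) = (0.4 - 0)/(-3 - 0) × (0.4 - 3)/(-3 - 3) × (0.4 - 6)/(-3 - 6) = -0.035951
L_1(0.4) = (0.4 - (-3))/(0 - (-3)) × (0.4 - 3)/(0 - 3) × (0.4 - 6)/(0 - 6) = 0.916741
L_2(0.4) = (0.4 - (-3))/(3 - (-3)) × (0.4 - 0)/(3 - 0) × (0.4 - 6)/(3 - 6) = 0.141037
L_3(0.4) = (0.4 - (-3))/(6 - (-3)) × (0.4 - 0)/(6 - 0) × (0.4 - 3)/(6 - 3) = -0.021827

P(0.4) = 6×L_0(0.4) + (-10)×L_1(0.4) + 12×L_2(0.4) + 17×L_3(0.4)
P(0.4) = -8.061728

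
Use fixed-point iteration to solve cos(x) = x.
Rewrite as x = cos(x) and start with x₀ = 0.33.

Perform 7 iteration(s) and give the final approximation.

Equation: cos(x) = x
Fixed-point form: x = cos(x)
x₀ = 0.33

x_1 = g(0.330000) = 0.946042
x_2 = g(0.946042) = 0.584898
x_3 = g(0.584898) = 0.833769
x_4 = g(0.833769) = 0.672090
x_5 = g(0.672090) = 0.782522
x_6 = g(0.782522) = 0.709138
x_7 = g(0.709138) = 0.758924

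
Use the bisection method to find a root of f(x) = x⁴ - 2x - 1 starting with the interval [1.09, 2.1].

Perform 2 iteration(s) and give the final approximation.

f(x) = x⁴ - 2x - 1
Initial interval: [1.09, 2.1]

Iteration 1:
  c_1 = (1.090000 + 2.100000)/2 = 1.595000
  f(c_1) = f(1.595000) = 2.282063
  f(a) × f(c) < 0, new interval: [1.090000, 1.595000]
Iteration 2:
  c_2 = (1.090000 + 1.595000)/2 = 1.342500
  f(c_2) = f(1.342500) = -0.436692
  f(a) × f(c) ≥ 0, new interval: [1.342500, 1.595000]

After 2 iteration(s), the approximation is c_2 = 1.342500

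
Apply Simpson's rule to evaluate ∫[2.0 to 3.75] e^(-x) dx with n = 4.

f(x) = e^(-x)
a = 2.0, b = 3.75, n = 4
h = (b - a)/n = 0.437500

Simpson's rule: (h/3)[f(x₀) + 4f(x₁) + 2f(x₂) + ... + f(xₙ)]

x_0 = 2.0000, f(x_0) = 0.135335, coefficient = 1
x_1 = 2.4375, f(x_1) = 0.087379, coefficient = 4
x_2 = 2.8750, f(x_2) = 0.056416, coefficient = 2
x_3 = 3.3125, f(x_3) = 0.036425, coefficient = 4
x_4 = 3.7500, f(x_4) = 0.023518, coefficient = 1

I ≈ (0.437500/3) × 0.766901 = 0.111840
Exact value: 0.111818
Error: 0.000022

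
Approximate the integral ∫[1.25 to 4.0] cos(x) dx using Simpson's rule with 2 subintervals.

f(x) = cos(x)
a = 1.25, b = 4.0, n = 2
h = (b - a)/n = 1.375000

Simpson's rule: (h/3)[f(x₀) + 4f(x₁) + 2f(x₂) + ... + f(xₙ)]

x_0 = 1.2500, f(x_0) = 0.315322, coefficient = 1
x_1 = 2.6250, f(x_1) = -0.869507, coefficient = 4
x_2 = 4.0000, f(x_2) = -0.653644, coefficient = 1

I ≈ (1.375000/3) × -3.816350 = -1.749160
Exact value: -1.705787
Error: 0.043373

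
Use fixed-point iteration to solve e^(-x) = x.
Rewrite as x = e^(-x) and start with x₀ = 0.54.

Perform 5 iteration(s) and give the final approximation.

Equation: e^(-x) = x
Fixed-point form: x = e^(-x)
x₀ = 0.54

x_1 = g(0.540000) = 0.582748
x_2 = g(0.582748) = 0.558362
x_3 = g(0.558362) = 0.572146
x_4 = g(0.572146) = 0.564313
x_5 = g(0.564313) = 0.568751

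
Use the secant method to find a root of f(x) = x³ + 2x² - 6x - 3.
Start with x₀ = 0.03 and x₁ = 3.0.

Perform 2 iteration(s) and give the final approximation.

f(x) = x³ + 2x² - 6x - 3
x₀ = 0.03, x₁ = 3.0

Secant formula: x_{n+1} = x_n - f(x_n)(x_n - x_{n-1})/(f(x_n) - f(x_{n-1}))

Iteration 1:
  f(0.030000) = -3.178173
  f(3.000000) = 24.000000
  x_2 = 3.000000 - 24.000000×(3.000000 - 0.030000)/(24.000000 - (-3.178173))
       = 0.377307
Iteration 2:
  f(3.000000) = 24.000000
  f(0.377307) = -4.925408
  x_3 = 0.377307 - (-4.925408)×(0.377307 - 3.000000)/(-4.925408 - 24.000000)
       = 0.823898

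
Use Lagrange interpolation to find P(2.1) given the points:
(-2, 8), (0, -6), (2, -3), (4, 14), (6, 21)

Lagrange interpolation formula:
P(x) = Σ yᵢ × Lᵢ(x)
where Lᵢ(x) = Π_{j≠i} (x - xⱼ)/(xᵢ - xⱼ)

L_0(2.1) = (2.1 - 0)/(-2 - 0) × (2.1 - 2)/(-2 - 2) × (2.1 - 4)/(-2 - 4) × (2.1 - 6)/(-2 - 6) = 0.004052
L_1(2.1) = (2.1 - (-2))/(0 - (-2)) × (2.1 - 2)/(0 - 2) × (2.1 - 4)/(0 - 4) × (2.1 - 6)/(0 - 6) = -0.031647
L_2(2.1) = (2.1 - (-2))/(2 - (-2)) × (2.1 - 0)/(2 - 0) × (2.1 - 4)/(2 - 4) × (2.1 - 6)/(2 - 6) = 0.996877
L_3(2.1) = (2.1 - (-2))/(4 - (-2)) × (2.1 - 0)/(4 - 0) × (2.1 - 2)/(4 - 2) × (2.1 - 6)/(4 - 6) = 0.034978
L_4(2.1) = (2.1 - (-2))/(6 - (-2)) × (2.1 - 0)/(6 - 0) × (2.1 - 2)/(6 - 2) × (2.1 - 4)/(6 - 4) = -0.004260

P(2.1) = 8×L_0(2.1) + (-6)×L_1(2.1) + (-3)×L_2(2.1) + 14×L_3(2.1) + 21×L_4(2.1)
P(2.1) = -2.368099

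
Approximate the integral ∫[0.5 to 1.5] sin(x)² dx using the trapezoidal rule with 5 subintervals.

f(x) = sin(x)²
a = 0.5, b = 1.5, n = 5
h = (b - a)/n = 0.200000

Trapezoidal rule: (h/2)[f(x₀) + 2f(x₁) + 2f(x₂) + ... + f(xₙ)]

x_0 = 0.5000, f(x_0) = 0.229849, coefficient = 1
x_1 = 0.7000, f(x_1) = 0.415016, coefficient = 2
x_2 = 0.9000, f(x_2) = 0.613601, coefficient = 2
x_3 = 1.1000, f(x_3) = 0.794251, coefficient = 2
x_4 = 1.3000, f(x_4) = 0.928444, coefficient = 2
x_5 = 1.5000, f(x_5) = 0.994996, coefficient = 1

I ≈ (0.200000/2) × 6.727470 = 0.672747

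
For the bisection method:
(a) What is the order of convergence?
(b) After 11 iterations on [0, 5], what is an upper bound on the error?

(a) Bisection has linear (order 1) convergence; the error is halved each step.

(b) Error bound = (b-a)/2^n = (5 - 0)/2^{11}
    = 5/2^{11}

(a) 1 (linear); (b) error ≤ 2.44e-03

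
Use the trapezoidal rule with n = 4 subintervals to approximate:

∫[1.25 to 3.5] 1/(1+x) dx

f(x) = 1/(1+x)
a = 1.25, b = 3.5, n = 4
h = (b - a)/n = 0.562500

Trapezoidal rule: (h/2)[f(x₀) + 2f(x₁) + 2f(x₂) + ... + f(xₙ)]

x_0 = 1.2500, f(x_0) = 0.444444, coefficient = 1
x_1 = 1.8125, f(x_1) = 0.355556, coefficient = 2
x_2 = 2.3750, f(x_2) = 0.296296, coefficient = 2
x_3 = 2.9375, f(x_3) = 0.253968, coefficient = 2
x_4 = 3.5000, f(x_4) = 0.222222, coefficient = 1

I ≈ (0.562500/2) × 2.478307 = 0.697024
Exact value: 0.693147
Error: 0.003877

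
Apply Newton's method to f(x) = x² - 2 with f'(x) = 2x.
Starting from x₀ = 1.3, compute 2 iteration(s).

f(x) = x² - 2
f'(x) = 2x
x₀ = 1.3

Newton-Raphson formula: x_{n+1} = x_n - f(x_n)/f'(x_n)

Iteration 1:
  f(1.300000) = -0.310000
  f'(1.300000) = 2.600000
  x_1 = 1.300000 - (-0.310000)/2.600000 = 1.419231
Iteration 2:
  f(1.419231) = 0.014216
  f'(1.419231) = 2.838462
  x_2 = 1.419231 - 0.014216/2.838462 = 1.414222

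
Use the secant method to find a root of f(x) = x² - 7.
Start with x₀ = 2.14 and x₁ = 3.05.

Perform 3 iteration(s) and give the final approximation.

f(x) = x² - 7
x₀ = 2.14, x₁ = 3.05

Secant formula: x_{n+1} = x_n - f(x_n)(x_n - x_{n-1})/(f(x_n) - f(x_{n-1}))

Iteration 1:
  f(2.140000) = -2.420400
  f(3.050000) = 2.302500
  x_2 = 3.050000 - 2.302500×(3.050000 - 2.140000)/(2.302500 - (-2.420400))
       = 2.606358
Iteration 2:
  f(3.050000) = 2.302500
  f(2.606358) = -0.206896
  x_3 = 2.606358 - (-0.206896)×(2.606358 - 3.050000)/(-0.206896 - 2.302500)
       = 2.642936
Iteration 3:
  f(2.606358) = -0.206896
  f(2.642936) = -0.014889
  x_4 = 2.642936 - (-0.014889)×(2.642936 - 2.606358)/(-0.014889 - (-0.206896))
       = 2.645772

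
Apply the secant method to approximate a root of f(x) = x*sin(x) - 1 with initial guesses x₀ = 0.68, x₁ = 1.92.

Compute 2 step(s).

f(x) = x*sin(x) - 1
x₀ = 0.68, x₁ = 1.92

Secant formula: x_{n+1} = x_n - f(x_n)(x_n - x_{n-1})/(f(x_n) - f(x_{n-1}))

Iteration 1:
  f(0.680000) = -0.572421
  f(1.920000) = 0.804119
  x_2 = 1.920000 - 0.804119×(1.920000 - 0.680000)/(0.804119 - (-0.572421))
       = 1.195642
Iteration 2:
  f(1.920000) = 0.804119
  f(1.195642) = 0.112486
  x_3 = 1.195642 - 0.112486×(1.195642 - 1.920000)/(0.112486 - 0.804119)
       = 1.077833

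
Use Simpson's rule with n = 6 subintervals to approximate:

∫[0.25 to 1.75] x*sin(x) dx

f(x) = x*sin(x)
a = 0.25, b = 1.75, n = 6
h = (b - a)/n = 0.250000

Simpson's rule: (h/3)[f(x₀) + 4f(x₁) + 2f(x₂) + ... + f(xₙ)]

x_0 = 0.2500, f(x_0) = 0.061851, coefficient = 1
x_1 = 0.5000, f(x_1) = 0.239713, coefficient = 4
x_2 = 0.7500, f(x_2) = 0.511229, coefficient = 2
x_3 = 1.0000, f(x_3) = 0.841471, coefficient = 4
x_4 = 1.2500, f(x_4) = 1.186231, coefficient = 2
x_5 = 1.5000, f(x_5) = 1.496242, coefficient = 4
x_6 = 1.7500, f(x_6) = 1.721975, coefficient = 1

I ≈ (0.250000/3) × 15.488451 = 1.290704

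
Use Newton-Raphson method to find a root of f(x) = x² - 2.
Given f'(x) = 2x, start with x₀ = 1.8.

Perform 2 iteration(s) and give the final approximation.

f(x) = x² - 2
f'(x) = 2x
x₀ = 1.8

Newton-Raphson formula: x_{n+1} = x_n - f(x_n)/f'(x_n)

Iteration 1:
  f(1.800000) = 1.240000
  f'(1.800000) = 3.600000
  x_1 = 1.800000 - 1.240000/3.600000 = 1.455556
Iteration 2:
  f(1.455556) = 0.118642
  f'(1.455556) = 2.911111
  x_2 = 1.455556 - 0.118642/2.911111 = 1.414801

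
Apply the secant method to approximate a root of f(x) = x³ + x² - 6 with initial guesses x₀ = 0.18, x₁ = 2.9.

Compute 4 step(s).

f(x) = x³ + x² - 6
x₀ = 0.18, x₁ = 2.9

Secant formula: x_{n+1} = x_n - f(x_n)(x_n - x_{n-1})/(f(x_n) - f(x_{n-1}))

Iteration 1:
  f(0.180000) = -5.961768
  f(2.900000) = 26.799000
  x_2 = 2.900000 - 26.799000×(2.900000 - 0.180000)/(26.799000 - (-5.961768))
       = 0.674983
Iteration 2:
  f(2.900000) = 26.799000
  f(0.674983) = -5.236875
  x_3 = 0.674983 - (-5.236875)×(0.674983 - 2.900000)/(-5.236875 - 26.799000)
       = 1.038704
Iteration 3:
  f(0.674983) = -5.236875
  f(1.038704) = -3.800429
  x_4 = 1.038704 - (-3.800429)×(1.038704 - 0.674983)/(-3.800429 - (-5.236875))
       = 2.001008
Iteration 4:
  f(1.038704) = -3.800429
  f(2.001008) = 6.016139
  x_5 = 2.001008 - 6.016139×(2.001008 - 1.038704)/(6.016139 - (-3.800429))
       = 1.411255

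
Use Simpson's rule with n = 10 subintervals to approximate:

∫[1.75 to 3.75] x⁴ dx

f(x) = x⁴
a = 1.75, b = 3.75, n = 10
h = (b - a)/n = 0.200000

Simpson's rule: (h/3)[f(x₀) + 4f(x₁) + 2f(x₂) + ... + f(xₙ)]

x_0 = 1.7500, f(x_0) = 9.378906, coefficient = 1
x_1 = 1.9500, f(x_1) = 14.459006, coefficient = 4
x_2 = 2.1500, f(x_2) = 21.367506, coefficient = 2
x_3 = 2.3500, f(x_3) = 30.498006, coefficient = 4
x_4 = 2.5500, f(x_4) = 42.282506, coefficient = 2
x_5 = 2.7500, f(x_5) = 57.191406, coefficient = 4
x_6 = 2.9500, f(x_6) = 75.733506, coefficient = 2
x_7 = 3.1500, f(x_7) = 98.456006, coefficient = 4
x_8 = 3.3500, f(x_8) = 125.944506, coefficient = 2
x_9 = 3.5500, f(x_9) = 158.823006, coefficient = 4
x_10 = 3.7500, f(x_10) = 197.753906, coefficient = 1

I ≈ (0.200000/3) × 2175.498588 = 145.033239
Exact value: 145.032813
Error: 0.000427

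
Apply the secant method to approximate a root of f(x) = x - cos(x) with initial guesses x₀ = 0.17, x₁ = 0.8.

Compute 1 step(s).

f(x) = x - cos(x)
x₀ = 0.17, x₁ = 0.8

Secant formula: x_{n+1} = x_n - f(x_n)(x_n - x_{n-1})/(f(x_n) - f(x_{n-1}))

Iteration 1:
  f(0.170000) = -0.815585
  f(0.800000) = 0.103293
  x_2 = 0.800000 - 0.103293×(0.800000 - 0.170000)/(0.103293 - (-0.815585))
       = 0.729180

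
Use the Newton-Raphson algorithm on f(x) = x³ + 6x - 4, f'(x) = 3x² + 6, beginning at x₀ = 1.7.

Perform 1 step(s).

f(x) = x³ + 6x - 4
f'(x) = 3x² + 6
x₀ = 1.7

Newton-Raphson formula: x_{n+1} = x_n - f(x_n)/f'(x_n)

Iteration 1:
  f(1.700000) = 11.113000
  f'(1.700000) = 14.670000
  x_1 = 1.700000 - 11.113000/14.670000 = 0.942468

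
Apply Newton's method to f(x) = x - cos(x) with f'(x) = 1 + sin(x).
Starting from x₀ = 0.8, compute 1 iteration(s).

f(x) = x - cos(x)
f'(x) = 1 + sin(x)
x₀ = 0.8

Newton-Raphson formula: x_{n+1} = x_n - f(x_n)/f'(x_n)

Iteration 1:
  f(0.800000) = 0.103293
  f'(0.800000) = 1.717356
  x_1 = 0.800000 - 0.103293/1.717356 = 0.739853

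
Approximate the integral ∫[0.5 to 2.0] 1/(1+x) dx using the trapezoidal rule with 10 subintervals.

f(x) = 1/(1+x)
a = 0.5, b = 2.0, n = 10
h = (b - a)/n = 0.150000

Trapezoidal rule: (h/2)[f(x₀) + 2f(x₁) + 2f(x₂) + ... + f(xₙ)]

x_0 = 0.5000, f(x_0) = 0.666667, coefficient = 1
x_1 = 0.6500, f(x_1) = 0.606061, coefficient = 2
x_2 = 0.8000, f(x_2) = 0.555556, coefficient = 2
x_3 = 0.9500, f(x_3) = 0.512821, coefficient = 2
x_4 = 1.1000, f(x_4) = 0.476190, coefficient = 2
x_5 = 1.2500, f(x_5) = 0.444444, coefficient = 2
x_6 = 1.4000, f(x_6) = 0.416667, coefficient = 2
x_7 = 1.5500, f(x_7) = 0.392157, coefficient = 2
x_8 = 1.7000, f(x_8) = 0.370370, coefficient = 2
x_9 = 1.8500, f(x_9) = 0.350877, coefficient = 2
x_10 = 2.0000, f(x_10) = 0.333333, coefficient = 1

I ≈ (0.150000/2) × 9.250285 = 0.693771
Exact value: 0.693147
Error: 0.000624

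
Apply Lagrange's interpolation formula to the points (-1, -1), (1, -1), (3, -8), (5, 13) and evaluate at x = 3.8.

Lagrange interpolation formula:
P(x) = Σ yᵢ × Lᵢ(x)
where Lᵢ(x) = Π_{j≠i} (x - xⱼ)/(xᵢ - xⱼ)

L_0(3.8) = (3.8 - 1)/(-1 - 1) × (3.8 - 3)/(-1 - 3) × (3.8 - 5)/(-1 - 5) = 0.056000
L_1(3.8) = (3.8 - (-1))/(1 - (-1)) × (3.8 - 3)/(1 - 3) × (3.8 - 5)/(1 - 5) = -0.288000
L_2(3.8) = (3.8 - (-1))/(3 - (-1)) × (3.8 - 1)/(3 - 1) × (3.8 - 5)/(3 - 5) = 1.008000
L_3(3.8) = (3.8 - (-1))/(5 - (-1)) × (3.8 - 1)/(5 - 1) × (3.8 - 3)/(5 - 3) = 0.224000

P(3.8) = (-1)×L_0(3.8) + (-1)×L_1(3.8) + (-8)×L_2(3.8) + 13×L_3(3.8)
P(3.8) = -4.920000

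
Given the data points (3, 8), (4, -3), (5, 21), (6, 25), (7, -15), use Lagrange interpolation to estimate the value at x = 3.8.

Lagrange interpolation formula:
P(x) = Σ yᵢ × Lᵢ(x)
where Lᵢ(x) = Π_{j≠i} (x - xⱼ)/(xᵢ - xⱼ)

L_0(3.8) = (3.8 - 4)/(3 - 4) × (3.8 - 5)/(3 - 5) × (3.8 - 6)/(3 - 6) × (3.8 - 7)/(3 - 7) = 0.070400
L_1(3.8) = (3.8 - 3)/(4 - 3) × (3.8 - 5)/(4 - 5) × (3.8 - 6)/(4 - 6) × (3.8 - 7)/(4 - 7) = 1.126400
L_2(3.8) = (3.8 - 3)/(5 - 3) × (3.8 - 4)/(5 - 4) × (3.8 - 6)/(5 - 6) × (3.8 - 7)/(5 - 7) = -0.281600
L_3(3.8) = (3.8 - 3)/(6 - 3) × (3.8 - 4)/(6 - 4) × (3.8 - 5)/(6 - 5) × (3.8 - 7)/(6 - 7) = 0.102400
L_4(3.8) = (3.8 - 3)/(7 - 3) × (3.8 - 4)/(7 - 4) × (3.8 - 5)/(7 - 5) × (3.8 - 6)/(7 - 6) = -0.017600

P(3.8) = 8×L_0(3.8) + (-3)×L_1(3.8) + 21×L_2(3.8) + 25×L_3(3.8) + (-15)×L_4(3.8)
P(3.8) = -5.905600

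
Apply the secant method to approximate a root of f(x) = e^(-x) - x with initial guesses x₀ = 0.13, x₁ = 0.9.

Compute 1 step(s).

f(x) = e^(-x) - x
x₀ = 0.13, x₁ = 0.9

Secant formula: x_{n+1} = x_n - f(x_n)(x_n - x_{n-1})/(f(x_n) - f(x_{n-1}))

Iteration 1:
  f(0.130000) = 0.748095
  f(0.900000) = -0.493430
  x_2 = 0.900000 - (-0.493430)×(0.900000 - 0.130000)/(-0.493430 - 0.748095)
       = 0.593972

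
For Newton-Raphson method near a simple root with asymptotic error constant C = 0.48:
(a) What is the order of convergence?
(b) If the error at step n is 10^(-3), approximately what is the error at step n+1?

(a) Newton-Raphson has quadratic (order 2) convergence near simple roots.
    This means |e_{n+1}| ≈ C|e_n|².

(b) With |e_n| = 10^(-3) and C = 0.48:
    |e_{n+1}| ≈ 0.48 × (10^(-3))² = 0.48 × 10^(-6)

(a) 2 (quadratic); (b) |e_{n+1}| ≈ 4.800e-07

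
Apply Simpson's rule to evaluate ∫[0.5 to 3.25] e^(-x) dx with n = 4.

f(x) = e^(-x)
a = 0.5, b = 3.25, n = 4
h = (b - a)/n = 0.687500

Simpson's rule: (h/3)[f(x₀) + 4f(x₁) + 2f(x₂) + ... + f(xₙ)]

x_0 = 0.5000, f(x_0) = 0.606531, coefficient = 1
x_1 = 1.1875, f(x_1) = 0.304983, coefficient = 4
x_2 = 1.8750, f(x_2) = 0.153355, coefficient = 2
x_3 = 2.5625, f(x_3) = 0.077112, coefficient = 4
x_4 = 3.2500, f(x_4) = 0.038774, coefficient = 1

I ≈ (0.687500/3) × 2.480393 = 0.568423
Exact value: 0.567756
Error: 0.000667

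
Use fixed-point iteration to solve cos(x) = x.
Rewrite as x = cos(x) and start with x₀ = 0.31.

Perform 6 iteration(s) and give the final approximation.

Equation: cos(x) = x
Fixed-point form: x = cos(x)
x₀ = 0.31

x_1 = g(0.310000) = 0.952334
x_2 = g(0.952334) = 0.579783
x_3 = g(0.579783) = 0.836581
x_4 = g(0.836581) = 0.670005
x_5 = g(0.670005) = 0.783819
x_6 = g(0.783819) = 0.708223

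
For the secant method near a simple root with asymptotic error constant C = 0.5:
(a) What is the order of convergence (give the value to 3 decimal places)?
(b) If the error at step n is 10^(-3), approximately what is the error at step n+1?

(a) Secant method has superlinear convergence with order φ = (1+√5)/2 ≈ 1.618.
    This means |e_{n+1}| ≈ C|e_n|^1.618.

(b) With |e_n| = 10^(-3) and C = 0.5:
    |e_{n+1}| ≈ 0.5 × (10^(-3))^1.618 = 0.5 × 10^(-4.85)

(a) ≈ 1.618 (golden ratio); (b) |e_{n+1}| ≈ 6.996e-06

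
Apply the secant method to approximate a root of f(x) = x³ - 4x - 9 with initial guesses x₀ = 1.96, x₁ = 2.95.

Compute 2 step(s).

f(x) = x³ - 4x - 9
x₀ = 1.96, x₁ = 2.95

Secant formula: x_{n+1} = x_n - f(x_n)(x_n - x_{n-1})/(f(x_n) - f(x_{n-1}))

Iteration 1:
  f(1.960000) = -9.310464
  f(2.950000) = 4.872375
  x_2 = 2.950000 - 4.872375×(2.950000 - 1.960000)/(4.872375 - (-9.310464))
       = 2.609895
Iteration 2:
  f(2.950000) = 4.872375
  f(2.609895) = -1.662141
  x_3 = 2.609895 - (-1.662141)×(2.609895 - 2.950000)/(-1.662141 - 4.872375)
       = 2.696405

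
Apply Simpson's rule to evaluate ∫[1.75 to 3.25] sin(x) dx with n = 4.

f(x) = sin(x)
a = 1.75, b = 3.25, n = 4
h = (b - a)/n = 0.375000

Simpson's rule: (h/3)[f(x₀) + 4f(x₁) + 2f(x₂) + ... + f(xₙ)]

x_0 = 1.7500, f(x_0) = 0.983986, coefficient = 1
x_1 = 2.1250, f(x_1) = 0.850320, coefficient = 4
x_2 = 2.5000, f(x_2) = 0.598472, coefficient = 2
x_3 = 2.8750, f(x_3) = 0.263446, coefficient = 4
x_4 = 3.2500, f(x_4) = -0.108195, coefficient = 1

I ≈ (0.375000/3) × 6.527798 = 0.815975
Exact value: 0.815884
Error: 0.000091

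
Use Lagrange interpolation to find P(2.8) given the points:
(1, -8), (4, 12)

Lagrange interpolation formula:
P(x) = Σ yᵢ × Lᵢ(x)
where Lᵢ(x) = Π_{j≠i} (x - xⱼ)/(xᵢ - xⱼ)

L_0(2.8) = (2.8 - 4)/(1 - 4) = 0.400000
L_1(2.8) = (2.8 - 1)/(4 - 1) = 0.600000

P(2.8) = (-8)×L_0(2.8) + 12×L_1(2.8)
P(2.8) = 4.000000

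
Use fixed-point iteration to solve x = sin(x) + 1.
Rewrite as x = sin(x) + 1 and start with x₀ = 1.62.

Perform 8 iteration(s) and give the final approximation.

Equation: x = sin(x) + 1
Fixed-point form: x = sin(x) + 1
x₀ = 1.62

x_1 = g(1.620000) = 1.998790
x_2 = g(1.998790) = 1.909800
x_3 = g(1.909800) = 1.943086
x_4 = g(1.943086) = 1.931497
x_5 = g(1.931497) = 1.935650
x_6 = g(1.935650) = 1.934176
x_7 = g(1.934176) = 1.934701
x_8 = g(1.934701) = 1.934514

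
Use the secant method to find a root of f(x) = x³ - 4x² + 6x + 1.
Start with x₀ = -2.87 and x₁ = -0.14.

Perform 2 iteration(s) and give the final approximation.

f(x) = x³ - 4x² + 6x + 1
x₀ = -2.87, x₁ = -0.14

Secant formula: x_{n+1} = x_n - f(x_n)(x_n - x_{n-1})/(f(x_n) - f(x_{n-1}))

Iteration 1:
  f(-2.870000) = -72.807503
  f(-0.140000) = 0.078856
  x_2 = -0.140000 - 0.078856×(-0.140000 - (-2.870000))/(0.078856 - (-72.807503))
       = -0.142954
Iteration 2:
  f(-0.140000) = 0.078856
  f(-0.142954) = 0.057614
  x_3 = -0.142954 - 0.057614×(-0.142954 - (-0.140000))/(0.057614 - 0.078856)
       = -0.150965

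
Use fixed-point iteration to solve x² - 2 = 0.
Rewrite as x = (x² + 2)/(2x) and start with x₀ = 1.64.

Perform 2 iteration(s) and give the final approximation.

Equation: x² - 2 = 0
Fixed-point form: x = (x² + 2)/(2x)
x₀ = 1.64

x_1 = g(1.640000) = 1.429756
x_2 = g(1.429756) = 1.414298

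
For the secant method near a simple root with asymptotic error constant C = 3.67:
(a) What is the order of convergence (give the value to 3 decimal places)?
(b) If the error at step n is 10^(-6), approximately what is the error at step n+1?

(a) Secant method has superlinear convergence with order φ = (1+√5)/2 ≈ 1.618.
    This means |e_{n+1}| ≈ C|e_n|^1.618.

(b) With |e_n| = 10^(-6) and C = 3.67:
    |e_{n+1}| ≈ 3.67 × (10^(-6))^1.618 = 3.67 × 10^(-9.71)

(a) ≈ 1.618 (golden ratio); (b) |e_{n+1}| ≈ 7.186e-10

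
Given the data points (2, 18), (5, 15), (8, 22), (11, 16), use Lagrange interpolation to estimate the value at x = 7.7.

Lagrange interpolation formula:
P(x) = Σ yᵢ × Lᵢ(x)
where Lᵢ(x) = Π_{j≠i} (x - xⱼ)/(xᵢ - xⱼ)

L_0(7.7) = (7.7 - 5)/(2 - 5) × (7.7 - 8)/(2 - 8) × (7.7 - 11)/(2 - 11) = -0.016500
L_1(7.7) = (7.7 - 2)/(5 - 2) × (7.7 - 8)/(5 - 8) × (7.7 - 11)/(5 - 11) = 0.104500
L_2(7.7) = (7.7 - 2)/(8 - 2) × (7.7 - 5)/(8 - 5) × (7.7 - 11)/(8 - 11) = 0.940500
L_3(7.7) = (7.7 - 2)/(11 - 2) × (7.7 - 5)/(11 - 5) × (7.7 - 8)/(11 - 8) = -0.028500

P(7.7) = 18×L_0(7.7) + 15×L_1(7.7) + 22×L_2(7.7) + 16×L_3(7.7)
P(7.7) = 21.505500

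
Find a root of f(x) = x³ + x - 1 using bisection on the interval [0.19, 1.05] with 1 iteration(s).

f(x) = x³ + x - 1
Initial interval: [0.19, 1.05]

Iteration 1:
  c_1 = (0.190000 + 1.050000)/2 = 0.620000
  f(c_1) = f(0.620000) = -0.141672
  f(a) × f(c) ≥ 0, new interval: [0.620000, 1.050000]

After 1 iteration(s), the approximation is c_1 = 0.620000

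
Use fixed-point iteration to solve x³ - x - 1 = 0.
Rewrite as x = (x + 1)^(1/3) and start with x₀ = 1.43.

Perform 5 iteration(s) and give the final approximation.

Equation: x³ - x - 1 = 0
Fixed-point form: x = (x + 1)^(1/3)
x₀ = 1.43

x_1 = g(1.430000) = 1.344421
x_2 = g(1.344421) = 1.328450
x_3 = g(1.328450) = 1.325426
x_4 = g(1.325426) = 1.324853
x_5 = g(1.324853) = 1.324744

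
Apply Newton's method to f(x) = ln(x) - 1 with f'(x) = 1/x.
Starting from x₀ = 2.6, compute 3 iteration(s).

f(x) = ln(x) - 1
f'(x) = 1/x
x₀ = 2.6

Newton-Raphson formula: x_{n+1} = x_n - f(x_n)/f'(x_n)

Iteration 1:
  f(2.600000) = -0.044489
  f'(2.600000) = 0.384615
  x_1 = 2.600000 - (-0.044489)/0.384615 = 2.715670
Iteration 2:
  f(2.715670) = -0.000961
  f'(2.715670) = 0.368233
  x_2 = 2.715670 - (-0.000961)/0.368233 = 2.718281
Iteration 3:
  f(2.718281) = 0.000000
  f'(2.718281) = 0.367880
  x_3 = 2.718281 - 0.000000/0.367880 = 2.718282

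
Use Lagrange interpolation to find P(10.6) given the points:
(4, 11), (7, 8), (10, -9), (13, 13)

Lagrange interpolation formula:
P(x) = Σ yᵢ × Lᵢ(x)
where Lᵢ(x) = Π_{j≠i} (x - xⱼ)/(xᵢ - xⱼ)

L_0(10.6) = (10.6 - 7)/(4 - 7) × (10.6 - 10)/(4 - 10) × (10.6 - 13)/(4 - 13) = 0.032000
L_1(10.6) = (10.6 - 4)/(7 - 4) × (10.6 - 10)/(7 - 10) × (10.6 - 13)/(7 - 13) = -0.176000
L_2(10.6) = (10.6 - 4)/(10 - 4) × (10.6 - 7)/(10 - 7) × (10.6 - 13)/(10 - 13) = 1.056000
L_3(10.6) = (10.6 - 4)/(13 - 4) × (10.6 - 7)/(13 - 7) × (10.6 - 10)/(13 - 10) = 0.088000

P(10.6) = 11×L_0(10.6) + 8×L_1(10.6) + (-9)×L_2(10.6) + 13×L_3(10.6)
P(10.6) = -9.416000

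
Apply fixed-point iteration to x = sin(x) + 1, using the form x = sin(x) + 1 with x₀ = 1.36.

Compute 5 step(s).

Equation: x = sin(x) + 1
Fixed-point form: x = sin(x) + 1
x₀ = 1.36

x_1 = g(1.360000) = 1.977865
x_2 = g(1.977865) = 1.918285
x_3 = g(1.918285) = 1.940231
x_4 = g(1.940231) = 1.932532
x_5 = g(1.932532) = 1.935284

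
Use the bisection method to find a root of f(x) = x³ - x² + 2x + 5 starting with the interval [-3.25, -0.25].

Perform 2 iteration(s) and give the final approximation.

f(x) = x³ - x² + 2x + 5
Initial interval: [-3.25, -0.25]

Iteration 1:
  c_1 = (-3.250000 + (-0.250000))/2 = -1.750000
  f(c_1) = f(-1.750000) = -6.921875
  f(a) × f(c) ≥ 0, new interval: [-1.750000, -0.250000]
Iteration 2:
  c_2 = (-1.750000 + (-0.250000))/2 = -1.000000
  f(c_2) = f(-1.000000) = 1.000000
  f(a) × f(c) < 0, new interval: [-1.750000, -1.000000]

After 2 iteration(s), the approximation is c_2 = -1.000000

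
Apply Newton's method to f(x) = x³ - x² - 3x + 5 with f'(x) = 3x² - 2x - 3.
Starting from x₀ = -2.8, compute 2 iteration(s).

f(x) = x³ - x² - 3x + 5
f'(x) = 3x² - 2x - 3
x₀ = -2.8

Newton-Raphson formula: x_{n+1} = x_n - f(x_n)/f'(x_n)

Iteration 1:
  f(-2.800000) = -16.392000
  f'(-2.800000) = 26.120000
  x_1 = -2.800000 - (-16.392000)/26.120000 = -2.172435
Iteration 2:
  f(-2.172435) = -3.454918
  f'(-2.172435) = 15.503290
  x_2 = -2.172435 - (-3.454918)/15.503290 = -1.949584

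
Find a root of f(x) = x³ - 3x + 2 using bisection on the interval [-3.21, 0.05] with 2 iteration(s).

f(x) = x³ - 3x + 2
Initial interval: [-3.21, 0.05]

Iteration 1:
  c_1 = (-3.210000 + 0.050000)/2 = -1.580000
  f(c_1) = f(-1.580000) = 2.795688
  f(a) × f(c) < 0, new interval: [-3.210000, -1.580000]
Iteration 2:
  c_2 = (-3.210000 + (-1.580000))/2 = -2.395000
  f(c_2) = f(-2.395000) = -4.552780
  f(a) × f(c) ≥ 0, new interval: [-2.395000, -1.580000]

After 2 iteration(s), the approximation is c_2 = -2.395000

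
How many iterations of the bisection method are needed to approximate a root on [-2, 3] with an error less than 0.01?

We need (b-a)/2^n ≤ 0.01
(3 - (-2))/2^n ≤ 0.01
5/2^n ≤ 0.01
2^n ≥ 500
n ≥ log₂(500) = 8.97
n ≥ 9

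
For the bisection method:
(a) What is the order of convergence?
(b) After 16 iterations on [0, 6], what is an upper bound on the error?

(a) Bisection has linear (order 1) convergence; the error is halved each step.

(b) Error bound = (b-a)/2^n = (6 - 0)/2^{16}
    = 6/2^{16}

(a) 1 (linear); (b) error ≤ 9.16e-05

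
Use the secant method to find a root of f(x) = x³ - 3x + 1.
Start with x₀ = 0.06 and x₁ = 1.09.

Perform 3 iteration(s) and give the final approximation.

f(x) = x³ - 3x + 1
x₀ = 0.06, x₁ = 1.09

Secant formula: x_{n+1} = x_n - f(x_n)(x_n - x_{n-1})/(f(x_n) - f(x_{n-1}))

Iteration 1:
  f(0.060000) = 0.820216
  f(1.090000) = -0.974971
  x_2 = 1.090000 - (-0.974971)×(1.090000 - 0.060000)/(-0.974971 - 0.820216)
       = 0.530604
Iteration 2:
  f(1.090000) = -0.974971
  f(0.530604) = -0.442426
  x_3 = 0.530604 - (-0.442426)×(0.530604 - 1.090000)/(-0.442426 - (-0.974971))
       = 0.065872
Iteration 3:
  f(0.530604) = -0.442426
  f(0.065872) = 0.802671
  x_4 = 0.065872 - 0.802671×(0.065872 - 0.530604)/(0.802671 - (-0.442426))
       = 0.365469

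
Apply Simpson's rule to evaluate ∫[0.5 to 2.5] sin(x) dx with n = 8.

f(x) = sin(x)
a = 0.5, b = 2.5, n = 8
h = (b - a)/n = 0.250000

Simpson's rule: (h/3)[f(x₀) + 4f(x₁) + 2f(x₂) + ... + f(xₙ)]

x_0 = 0.5000, f(x_0) = 0.479426, coefficient = 1
x_1 = 0.7500, f(x_1) = 0.681639, coefficient = 4
x_2 = 1.0000, f(x_2) = 0.841471, coefficient = 2
x_3 = 1.2500, f(x_3) = 0.948985, coefficient = 4
x_4 = 1.5000, f(x_4) = 0.997495, coefficient = 2
x_5 = 1.7500, f(x_5) = 0.983986, coefficient = 4
x_6 = 2.0000, f(x_6) = 0.909297, coefficient = 2
x_7 = 2.2500, f(x_7) = 0.778073, coefficient = 4
x_8 = 2.5000, f(x_8) = 0.598472, coefficient = 1

I ≈ (0.250000/3) × 20.145155 = 1.678763
Exact value: 1.678726
Error: 0.000037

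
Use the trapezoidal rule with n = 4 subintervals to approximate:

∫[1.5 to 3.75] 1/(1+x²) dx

f(x) = 1/(1+x²)
a = 1.5, b = 3.75, n = 4
h = (b - a)/n = 0.562500

Trapezoidal rule: (h/2)[f(x₀) + 2f(x₁) + 2f(x₂) + ... + f(xₙ)]

x_0 = 1.5000, f(x_0) = 0.307692, coefficient = 1
x_1 = 2.0625, f(x_1) = 0.190335, coefficient = 2
x_2 = 2.6250, f(x_2) = 0.126733, coefficient = 2
x_3 = 3.1875, f(x_3) = 0.089604, coefficient = 2
x_4 = 3.7500, f(x_4) = 0.066390, coefficient = 1

I ≈ (0.562500/2) × 1.187426 = 0.333964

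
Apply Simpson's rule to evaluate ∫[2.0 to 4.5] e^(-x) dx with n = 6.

f(x) = e^(-x)
a = 2.0, b = 4.5, n = 6
h = (b - a)/n = 0.416667

Simpson's rule: (h/3)[f(x₀) + 4f(x₁) + 2f(x₂) + ... + f(xₙ)]

x_0 = 2.0000, f(x_0) = 0.135335, coefficient = 1
x_1 = 2.4167, f(x_1) = 0.089219, coefficient = 4
x_2 = 2.8333, f(x_2) = 0.058816, coefficient = 2
x_3 = 3.2500, f(x_3) = 0.038774, coefficient = 4
x_4 = 3.6667, f(x_4) = 0.025562, coefficient = 2
x_5 = 4.0833, f(x_5) = 0.016851, coefficient = 4
x_6 = 4.5000, f(x_6) = 0.011109, coefficient = 1

I ≈ (0.416667/3) × 0.894576 = 0.124247
Exact value: 0.124226
Error: 0.000020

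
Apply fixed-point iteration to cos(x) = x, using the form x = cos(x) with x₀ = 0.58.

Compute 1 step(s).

Equation: cos(x) = x
Fixed-point form: x = cos(x)
x₀ = 0.58

x_1 = g(0.580000) = 0.836463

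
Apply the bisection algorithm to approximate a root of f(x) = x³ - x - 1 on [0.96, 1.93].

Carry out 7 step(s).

f(x) = x³ - x - 1
Initial interval: [0.96, 1.93]

Iteration 1:
  c_1 = (0.960000 + 1.930000)/2 = 1.445000
  f(c_1) = f(1.445000) = 0.572196
  f(a) × f(c) < 0, new interval: [0.960000, 1.445000]
Iteration 2:
  c_2 = (0.960000 + 1.445000)/2 = 1.202500
  f(c_2) = f(1.202500) = -0.463677
  f(a) × f(c) ≥ 0, new interval: [1.202500, 1.445000]
Iteration 3:
  c_3 = (1.202500 + 1.445000)/2 = 1.323750
  f(c_3) = f(1.323750) = -0.004124
  f(a) × f(c) ≥ 0, new interval: [1.323750, 1.445000]
Iteration 4:
  c_4 = (1.323750 + 1.445000)/2 = 1.384375
  f(c_4) = f(1.384375) = 0.268772
  f(a) × f(c) < 0, new interval: [1.323750, 1.384375]
Iteration 5:
  c_5 = (1.323750 + 1.384375)/2 = 1.354062
  f(c_5) = f(1.354062) = 0.128591
  f(a) × f(c) < 0, new interval: [1.323750, 1.354062]
Iteration 6:
  c_6 = (1.323750 + 1.354062)/2 = 1.338906
  f(c_6) = f(1.338906) = 0.061311
  f(a) × f(c) < 0, new interval: [1.323750, 1.338906]
Iteration 7:
  c_7 = (1.323750 + 1.338906)/2 = 1.331328
  f(c_7) = f(1.331328) = 0.028364
  f(a) × f(c) < 0, new interval: [1.323750, 1.331328]

After 7 iteration(s), the approximation is c_7 = 1.331328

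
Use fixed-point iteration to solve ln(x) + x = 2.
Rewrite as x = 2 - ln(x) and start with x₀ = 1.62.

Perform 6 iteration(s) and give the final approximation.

Equation: ln(x) + x = 2
Fixed-point form: x = 2 - ln(x)
x₀ = 1.62

x_1 = g(1.620000) = 1.517574
x_2 = g(1.517574) = 1.582887
x_3 = g(1.582887) = 1.540750
x_4 = g(1.540750) = 1.567731
x_5 = g(1.567731) = 1.550371
x_6 = g(1.550371) = 1.561506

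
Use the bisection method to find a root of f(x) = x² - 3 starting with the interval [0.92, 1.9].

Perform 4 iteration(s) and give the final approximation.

f(x) = x² - 3
Initial interval: [0.92, 1.9]

Iteration 1:
  c_1 = (0.920000 + 1.900000)/2 = 1.410000
  f(c_1) = f(1.410000) = -1.011900
  f(a) × f(c) ≥ 0, new interval: [1.410000, 1.900000]
Iteration 2:
  c_2 = (1.410000 + 1.900000)/2 = 1.655000
  f(c_2) = f(1.655000) = -0.260975
  f(a) × f(c) ≥ 0, new interval: [1.655000, 1.900000]
Iteration 3:
  c_3 = (1.655000 + 1.900000)/2 = 1.777500
  f(c_3) = f(1.777500) = 0.159506
  f(a) × f(c) < 0, new interval: [1.655000, 1.777500]
Iteration 4:
  c_4 = (1.655000 + 1.777500)/2 = 1.716250
  f(c_4) = f(1.716250) = -0.054486
  f(a) × f(c) ≥ 0, new interval: [1.716250, 1.777500]

After 4 iteration(s), the approximation is c_4 = 1.716250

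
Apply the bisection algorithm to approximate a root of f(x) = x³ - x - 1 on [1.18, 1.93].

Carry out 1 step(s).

f(x) = x³ - x - 1
Initial interval: [1.18, 1.93]

Iteration 1:
  c_1 = (1.180000 + 1.930000)/2 = 1.555000
  f(c_1) = f(1.555000) = 1.205029
  f(a) × f(c) < 0, new interval: [1.180000, 1.555000]

After 1 iteration(s), the approximation is c_1 = 1.555000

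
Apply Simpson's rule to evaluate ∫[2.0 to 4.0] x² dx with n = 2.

f(x) = x²
a = 2.0, b = 4.0, n = 2
h = (b - a)/n = 1.000000

Simpson's rule: (h/3)[f(x₀) + 4f(x₁) + 2f(x₂) + ... + f(xₙ)]

x_0 = 2.0000, f(x_0) = 4.000000, coefficient = 1
x_1 = 3.0000, f(x_1) = 9.000000, coefficient = 4
x_2 = 4.0000, f(x_2) = 16.000000, coefficient = 1

I ≈ (1.000000/3) × 56.000000 = 18.666667
Exact value: 18.666667
Error: 0.000000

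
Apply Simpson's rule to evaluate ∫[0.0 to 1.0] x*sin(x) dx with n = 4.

f(x) = x*sin(x)
a = 0.0, b = 1.0, n = 4
h = (b - a)/n = 0.250000

Simpson's rule: (h/3)[f(x₀) + 4f(x₁) + 2f(x₂) + ... + f(xₙ)]

x_0 = 0.0000, f(x_0) = 0.000000, coefficient = 1
x_1 = 0.2500, f(x_1) = 0.061851, coefficient = 4
x_2 = 0.5000, f(x_2) = 0.239713, coefficient = 2
x_3 = 0.7500, f(x_3) = 0.511229, coefficient = 4
x_4 = 1.0000, f(x_4) = 0.841471, coefficient = 1

I ≈ (0.250000/3) × 3.613217 = 0.301101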